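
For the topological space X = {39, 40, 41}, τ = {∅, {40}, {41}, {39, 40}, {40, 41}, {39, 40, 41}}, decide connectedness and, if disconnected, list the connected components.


(X, τ) is disconnected; components = [{41}, {39, 40}].

Find clopen sets (U ∈ τ with X ∖ U ∈ τ):
  U = ∅, X ∖ U = {39, 40, 41} — both open, so U is clopen.
  U = {41}, X ∖ U = {39, 40} — both open, so U is clopen.
  U = {39, 40}, X ∖ U = {41} — both open, so U is clopen.
  U = {39, 40, 41}, X ∖ U = ∅ — both open, so U is clopen.
Nontrivial clopen(s) exist: e.g. {39, 40}. So (X, τ) is disconnected.
Compute connected components by grouping points that agree on all clopens:
  component: {41}
  component: {39, 40}


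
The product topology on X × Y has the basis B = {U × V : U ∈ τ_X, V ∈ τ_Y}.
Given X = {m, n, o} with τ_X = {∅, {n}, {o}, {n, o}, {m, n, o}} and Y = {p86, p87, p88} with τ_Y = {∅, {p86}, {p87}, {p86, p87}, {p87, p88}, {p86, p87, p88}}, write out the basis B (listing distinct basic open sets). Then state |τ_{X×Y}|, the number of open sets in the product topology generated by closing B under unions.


Basis B = {∅ × ∅, {n} × {p86}, {n} × {p87}, {o} × {p86}, {o} × {p87}, {n} × {p86, p87}, {n, o} × {p86}, {n} × {p87, p88}, {n, o} × {p87}, {o} × {p86, p87}, {o} × {p87, p88}, {m, n, o} × {p86}, {m, n, o} × {p87}, {n} × {p86, p87, p88}, {o} × {p86, p87, p88}, {n, o} × {p86, p87}, {n, o} × {p87, p88}, {m, n, o} × {p86, p87}, {m, n, o} × {p87, p88}, {n, o} × {p86, p87, p88}, {m, n, o} × {p86, p87, p88}}; |τ_{X×Y}| = 70.

Enumerate products U × V with U ∈ τ_X, V ∈ τ_Y (deduplicated):
  ∅ × ∅ = {} (∅)
  {n} × {p86} = {(n,p86)}
  {n} × {p87} = {(n,p87)}
  {o} × {p86} = {(o,p86)}
  {o} × {p87} = {(o,p87)}
  {n} × {p86, p87} = {(n,p86), (n,p87)}
  {n, o} × {p86} = {(n,p86), (o,p86)}
  {n} × {p87, p88} = {(n,p87), (n,p88)}
  {n, o} × {p87} = {(n,p87), (o,p87)}
  {o} × {p86, p87} = {(o,p86), (o,p87)}
  {o} × {p87, p88} = {(o,p87), (o,p88)}
  {m, n, o} × {p86} = {(m,p86), (n,p86), (o,p86)}
  {m, n, o} × {p87} = {(m,p87), (n,p87), (o,p87)}
  {n} × {p86, p87, p88} = {(n,p86), (n,p87), (n,p88)}
  {o} × {p86, p87, p88} = {(o,p86), (o,p87), (o,p88)}
  {n, o} × {p86, p87} = {(n,p86), (n,p87), (o,p86), (o,p87)}
  {n, o} × {p87, p88} = {(n,p87), (n,p88), (o,p87), (o,p88)}
  {m, n, o} × {p86, p87} = {(m,p86), (m,p87), (n,p86), (n,p87), (o,p86), (o,p87)}
  {m, n, o} × {p87, p88} = {(m,p87), (m,p88), (n,p87), (n,p88), (o,p87), (o,p88)}
  {n, o} × {p86, p87, p88} = {(n,p86), (n,p87), (n,p88), (o,p86), (o,p87), (o,p88)}
  {m, n, o} × {p86, p87, p88} = {(m,p86), (m,p87), (m,p88), (n,p86), (n,p87), (n,p88), (o,p86), (o,p87), (o,p88)}
These 21 distinct sets form the basis B.
Close under arbitrary unions to get τ_{X×Y}; counting gives |τ_{X×Y}| = 70.


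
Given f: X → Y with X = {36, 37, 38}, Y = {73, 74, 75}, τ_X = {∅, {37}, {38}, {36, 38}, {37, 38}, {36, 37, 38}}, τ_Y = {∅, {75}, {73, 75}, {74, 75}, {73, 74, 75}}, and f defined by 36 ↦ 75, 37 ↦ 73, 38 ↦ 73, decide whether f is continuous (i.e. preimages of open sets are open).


f is NOT continuous.

Compute f^{-1}(U) for each U ∈ τ_Y:
  U = ∅: f^{-1}(U) = ∅ ∈ τ_X ✓.
  U = {75}: f^{-1}(U) = {36} ∉ τ_X ✗.
  U = {73, 75}: f^{-1}(U) = {36, 37, 38} ∈ τ_X ✓.
  U = {74, 75}: f^{-1}(U) = {36} ∉ τ_X ✗.
  U = {73, 74, 75}: f^{-1}(U) = {36, 37, 38} ∈ τ_X ✓.
Found U = {75} with f^{-1}(U) = {36} not in τ_X. Therefore f is NOT continuous.


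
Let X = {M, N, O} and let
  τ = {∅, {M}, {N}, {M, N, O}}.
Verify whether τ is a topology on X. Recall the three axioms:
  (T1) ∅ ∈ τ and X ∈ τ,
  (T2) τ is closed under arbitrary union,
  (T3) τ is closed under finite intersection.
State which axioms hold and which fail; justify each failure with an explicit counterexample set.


τ is NOT a topology on X.

Axiom (T1): ∅ ∈ τ? Yes; X ∈ τ? Yes.
Axiom (T2/T3): check pairwise unions and intersections of members of τ.
Counterexample for (T2): {M} ∪ {N} = {M, N} ∉ τ. Therefore τ is NOT a topology.


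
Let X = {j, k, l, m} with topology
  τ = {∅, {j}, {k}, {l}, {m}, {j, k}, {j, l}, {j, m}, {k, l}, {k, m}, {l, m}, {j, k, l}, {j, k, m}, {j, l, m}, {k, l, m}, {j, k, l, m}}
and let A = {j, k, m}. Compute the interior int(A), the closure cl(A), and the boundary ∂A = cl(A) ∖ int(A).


int(A) = {j, k, m}, cl(A) = {j, k, m}, ∂A = ∅.

Closed sets in (X, τ) are complements of opens:
  closed(X, τ) = {∅, {j}, {k}, {l}, {m}, {j, k}, {j, l}, {j, m}, {k, l}, {k, m}, {l, m}, {j, k, l}, {j, k, m}, {j, l, m}, {k, l, m}, {j, k, l, m}}.
int(A) = ⋃ {U ∈ τ : U ⊆ A}. Opens contained in A: ∅, {j}, {k}, {m}, {j, k}, {j, m}, {k, m}, {j, k, m}.
Taking the union of these: int(A) = {j, k, m}.
cl(A) = ⋂ {C closed : A ⊆ C}. Closed sets containing A: {j, k, m}, {j, k, l, m}.
Intersecting these: cl(A) = {j, k, m}.
∂A = cl(A) ∖ int(A) = {j, k, m} ∖ {j, k, m} = ∅.


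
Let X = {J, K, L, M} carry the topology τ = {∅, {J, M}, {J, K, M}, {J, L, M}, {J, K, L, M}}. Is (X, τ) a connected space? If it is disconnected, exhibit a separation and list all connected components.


(X, τ) is connected.

Find clopen sets (U ∈ τ with X ∖ U ∈ τ):
  U = ∅, X ∖ U = {J, K, L, M} — both open, so U is clopen.
  U = {J, K, L, M}, X ∖ U = ∅ — both open, so U is clopen.
Only trivial clopens (∅ and X) exist, so (X, τ) is connected.
Compute connected components by grouping points that agree on all clopens:
  component: {J, K, L, M}


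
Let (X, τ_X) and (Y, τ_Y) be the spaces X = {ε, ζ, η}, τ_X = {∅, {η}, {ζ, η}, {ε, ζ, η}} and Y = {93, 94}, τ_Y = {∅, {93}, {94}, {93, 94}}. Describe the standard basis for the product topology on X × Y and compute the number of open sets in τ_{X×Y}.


Basis B = {∅ × ∅, {η} × {93}, {η} × {94}, {ζ, η} × {93}, {ζ, η} × {94}, {η} × {93, 94}, {ε, ζ, η} × {93}, {ε, ζ, η} × {94}, {ζ, η} × {93, 94}, {ε, ζ, η} × {93, 94}}; |τ_{X×Y}| = 16.

Enumerate products U × V with U ∈ τ_X, V ∈ τ_Y (deduplicated):
  ∅ × ∅ = {} (∅)
  {η} × {93} = {(η,93)}
  {η} × {94} = {(η,94)}
  {ζ, η} × {93} = {(ζ,93), (η,93)}
  {ζ, η} × {94} = {(ζ,94), (η,94)}
  {η} × {93, 94} = {(η,93), (η,94)}
  {ε, ζ, η} × {93} = {(ε,93), (ζ,93), (η,93)}
  {ε, ζ, η} × {94} = {(ε,94), (ζ,94), (η,94)}
  {ζ, η} × {93, 94} = {(ζ,93), (ζ,94), (η,93), (η,94)}
  {ε, ζ, η} × {93, 94} = {(ε,93), (ε,94), (ζ,93), (ζ,94), (η,93), (η,94)}
These 10 distinct sets form the basis B.
Close under arbitrary unions to get τ_{X×Y}; counting gives |τ_{X×Y}| = 16.


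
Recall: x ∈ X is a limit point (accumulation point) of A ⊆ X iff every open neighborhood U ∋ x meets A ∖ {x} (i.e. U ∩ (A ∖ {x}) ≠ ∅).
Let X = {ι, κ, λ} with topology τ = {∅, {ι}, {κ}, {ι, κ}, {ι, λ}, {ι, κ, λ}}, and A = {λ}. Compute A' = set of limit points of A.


A' = ∅

For each x ∈ X, list the open sets U ∈ τ with x ∈ U, then check whether U ∩ (A ∖ {x}) ≠ ∅ for every such U.
  x = ι: open {ι} ∋ x has {ι} ∩ (A ∖ {ι}) = ∅, so x is NOT a limit point.
  x = κ: open {κ} ∋ x has {κ} ∩ (A ∖ {κ}) = ∅, so x is NOT a limit point.
  x = λ: open {ι, λ} ∋ x has {ι, λ} ∩ (A ∖ {λ}) = ∅, so x is NOT a limit point.
Collecting: A' = ∅.


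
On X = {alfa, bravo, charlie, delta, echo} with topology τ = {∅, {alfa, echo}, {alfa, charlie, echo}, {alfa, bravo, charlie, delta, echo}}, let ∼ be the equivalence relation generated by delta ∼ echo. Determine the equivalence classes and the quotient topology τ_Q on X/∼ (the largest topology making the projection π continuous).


X/∼ = {[alfa], [bravo], [charlie], [delta=echo]}; |τ_Q| = 2.

Equivalence classes: [alfa], [bravo], [charlie], [delta=echo].
Quotient map π: X → X/∼ sends alfa ↦ [alfa], bravo ↦ [bravo], charlie ↦ [charlie], delta ↦ [delta=echo], echo ↦ [delta=echo].
For each subset V ⊆ X/∼, compute π^{-1}(V) ⊆ X and check whether π^{-1}(V) ∈ τ. V is open in τ_Q iff π^{-1}(V) ∈ τ.
  V = {}: π^{-1}(V) = ∅ ∈ τ ✓.
  V = {[alfa]}: π^{-1}(V) = {alfa} ∉ τ ✗.
  V = {[bravo]}: π^{-1}(V) = {bravo} ∉ τ ✗.
  V = {[alfa], [bravo]}: π^{-1}(V) = {alfa, bravo} ∉ τ ✗.
  V = {[charlie]}: π^{-1}(V) = {charlie} ∉ τ ✗.
  V = {[alfa], [charlie]}: π^{-1}(V) = {alfa, charlie} ∉ τ ✗.
  V = {[bravo], [charlie]}: π^{-1}(V) = {bravo, charlie} ∉ τ ✗.
  V = {[alfa], [bravo], [charlie]}: π^{-1}(V) = {alfa, bravo, charlie} ∉ τ ✗.
  V = {[delta=echo]}: π^{-1}(V) = {delta, echo} ∉ τ ✗.
  V = {[alfa], [delta=echo]}: π^{-1}(V) = {alfa, delta, echo} ∉ τ ✗.
  V = {[bravo], [delta=echo]}: π^{-1}(V) = {bravo, delta, echo} ∉ τ ✗.
  V = {[alfa], [bravo], [delta=echo]}: π^{-1}(V) = {alfa, bravo, delta, echo} ∉ τ ✗.
  V = {[charlie], [delta=echo]}: π^{-1}(V) = {charlie, delta, echo} ∉ τ ✗.
  V = {[alfa], [charlie], [delta=echo]}: π^{-1}(V) = {alfa, charlie, delta, echo} ∉ τ ✗.
  V = {[bravo], [charlie], [delta=echo]}: π^{-1}(V) = {bravo, charlie, delta, echo} ∉ τ ✗.
  V = {[alfa], [bravo], [charlie], [delta=echo]}: π^{-1}(V) = {alfa, bravo, charlie, delta, echo} ∈ τ ✓.
Open sets in the quotient: τ_Q = {{}, {[alfa], [bravo], [charlie], [delta=echo]}} (2 elements).


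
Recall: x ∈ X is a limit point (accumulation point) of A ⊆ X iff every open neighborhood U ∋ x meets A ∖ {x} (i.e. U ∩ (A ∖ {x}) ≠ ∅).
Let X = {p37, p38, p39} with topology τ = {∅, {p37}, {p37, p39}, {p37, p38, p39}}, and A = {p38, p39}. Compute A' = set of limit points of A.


A' = {p38}

For each x ∈ X, list the open sets U ∈ τ with x ∈ U, then check whether U ∩ (A ∖ {x}) ≠ ∅ for every such U.
  x = p37: open {p37} ∋ x has {p37} ∩ (A ∖ {p37}) = ∅, so x is NOT a limit point.
  x = p38: opens ∋ x are {p37, p38, p39}; each meets A ∖ {p38}, so x IS a limit point.
  x = p39: open {p37, p39} ∋ x has {p37, p39} ∩ (A ∖ {p39}) = ∅, so x is NOT a limit point.
Collecting: A' = {p38}.


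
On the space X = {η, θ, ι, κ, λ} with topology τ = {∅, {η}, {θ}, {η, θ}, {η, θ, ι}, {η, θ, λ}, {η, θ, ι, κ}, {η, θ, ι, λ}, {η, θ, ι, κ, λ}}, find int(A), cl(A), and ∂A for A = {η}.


int(A) = {η}, cl(A) = {η, ι, κ, λ}, ∂A = {ι, κ, λ}.

Closed sets in (X, τ) are complements of opens:
  closed(X, τ) = {∅, {κ}, {λ}, {ι, κ}, {κ, λ}, {ι, κ, λ}, {η, ι, κ, λ}, {θ, ι, κ, λ}, {η, θ, ι, κ, λ}}.
int(A) = ⋃ {U ∈ τ : U ⊆ A}. Opens contained in A: ∅, {η}.
Taking the union of these: int(A) = {η}.
cl(A) = ⋂ {C closed : A ⊆ C}. Closed sets containing A: {η, ι, κ, λ}, {η, θ, ι, κ, λ}.
Intersecting these: cl(A) = {η, ι, κ, λ}.
∂A = cl(A) ∖ int(A) = {η, ι, κ, λ} ∖ {η} = {ι, κ, λ}.


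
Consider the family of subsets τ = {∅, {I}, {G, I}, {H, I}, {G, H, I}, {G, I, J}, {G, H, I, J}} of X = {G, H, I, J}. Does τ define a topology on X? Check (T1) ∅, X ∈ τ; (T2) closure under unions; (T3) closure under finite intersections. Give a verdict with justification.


τ IS a topology on X.

Axiom (T1): ∅ ∈ τ? Yes; X ∈ τ? Yes.
Axiom (T2/T3): check pairwise unions and intersections of members of τ.
All pairwise intersections and unions checked — each lies in τ. Therefore τ satisfies (T1), (T2), (T3): it IS a topology on X.


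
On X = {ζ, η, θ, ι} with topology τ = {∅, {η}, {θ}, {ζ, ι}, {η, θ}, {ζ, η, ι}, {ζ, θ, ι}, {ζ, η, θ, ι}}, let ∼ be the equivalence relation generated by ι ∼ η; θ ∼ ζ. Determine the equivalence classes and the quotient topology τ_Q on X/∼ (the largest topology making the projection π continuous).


X/∼ = {[ζ=θ], [η=ι]}; |τ_Q| = 2.

Equivalence classes: [ζ=θ], [η=ι].
Quotient map π: X → X/∼ sends ζ ↦ [ζ=θ], η ↦ [η=ι], θ ↦ [ζ=θ], ι ↦ [η=ι].
For each subset V ⊆ X/∼, compute π^{-1}(V) ⊆ X and check whether π^{-1}(V) ∈ τ. V is open in τ_Q iff π^{-1}(V) ∈ τ.
  V = {}: π^{-1}(V) = ∅ ∈ τ ✓.
  V = {[ζ=θ]}: π^{-1}(V) = {ζ, θ} ∉ τ ✗.
  V = {[η=ι]}: π^{-1}(V) = {η, ι} ∉ τ ✗.
  V = {[ζ=θ], [η=ι]}: π^{-1}(V) = {ζ, η, θ, ι} ∈ τ ✓.
Open sets in the quotient: τ_Q = {{}, {[ζ=θ], [η=ι]}} (2 elements).


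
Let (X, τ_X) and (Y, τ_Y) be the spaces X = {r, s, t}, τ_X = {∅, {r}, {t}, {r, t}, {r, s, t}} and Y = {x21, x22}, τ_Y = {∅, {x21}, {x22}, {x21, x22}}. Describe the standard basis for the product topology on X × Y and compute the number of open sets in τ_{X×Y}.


Basis B = {∅ × ∅, {r} × {x21}, {r} × {x22}, {t} × {x21}, {t} × {x22}, {r} × {x21, x22}, {r, t} × {x21}, {r, t} × {x22}, {t} × {x21, x22}, {r, s, t} × {x21}, {r, s, t} × {x22}, {r, t} × {x21, x22}, {r, s, t} × {x21, x22}}; |τ_{X×Y}| = 25.

Enumerate products U × V with U ∈ τ_X, V ∈ τ_Y (deduplicated):
  ∅ × ∅ = {} (∅)
  {r} × {x21} = {(r,x21)}
  {r} × {x22} = {(r,x22)}
  {t} × {x21} = {(t,x21)}
  {t} × {x22} = {(t,x22)}
  {r} × {x21, x22} = {(r,x21), (r,x22)}
  {r, t} × {x21} = {(r,x21), (t,x21)}
  {r, t} × {x22} = {(r,x22), (t,x22)}
  {t} × {x21, x22} = {(t,x21), (t,x22)}
  {r, s, t} × {x21} = {(r,x21), (s,x21), (t,x21)}
  {r, s, t} × {x22} = {(r,x22), (s,x22), (t,x22)}
  {r, t} × {x21, x22} = {(r,x21), (r,x22), (t,x21), (t,x22)}
  {r, s, t} × {x21, x22} = {(r,x21), (r,x22), (s,x21), (s,x22), (t,x21), (t,x22)}
These 13 distinct sets form the basis B.
Close under arbitrary unions to get τ_{X×Y}; counting gives |τ_{X×Y}| = 25.


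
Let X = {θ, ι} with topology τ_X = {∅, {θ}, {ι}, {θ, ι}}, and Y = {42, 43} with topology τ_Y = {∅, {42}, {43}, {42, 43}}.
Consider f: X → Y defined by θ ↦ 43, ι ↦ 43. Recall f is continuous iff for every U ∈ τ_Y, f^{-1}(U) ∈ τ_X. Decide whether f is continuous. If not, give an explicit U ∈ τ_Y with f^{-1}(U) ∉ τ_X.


f IS continuous.

Compute f^{-1}(U) for each U ∈ τ_Y:
  U = ∅: f^{-1}(U) = ∅ ∈ τ_X ✓.
  U = {42}: f^{-1}(U) = ∅ ∈ τ_X ✓.
  U = {43}: f^{-1}(U) = {θ, ι} ∈ τ_X ✓.
  U = {42, 43}: f^{-1}(U) = {θ, ι} ∈ τ_X ✓.
Every preimage lies in τ_X, so f IS continuous.


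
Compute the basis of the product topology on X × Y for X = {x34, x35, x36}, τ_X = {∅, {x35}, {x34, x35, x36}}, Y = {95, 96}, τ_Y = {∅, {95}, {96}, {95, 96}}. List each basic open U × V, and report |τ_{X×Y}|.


Basis B = {∅ × ∅, {x35} × {95}, {x35} × {96}, {x35} × {95, 96}, {x34, x35, x36} × {95}, {x34, x35, x36} × {96}, {x34, x35, x36} × {95, 96}}; |τ_{X×Y}| = 9.

Enumerate products U × V with U ∈ τ_X, V ∈ τ_Y (deduplicated):
  ∅ × ∅ = {} (∅)
  {x35} × {95} = {(x35,95)}
  {x35} × {96} = {(x35,96)}
  {x35} × {95, 96} = {(x35,95), (x35,96)}
  {x34, x35, x36} × {95} = {(x34,95), (x35,95), (x36,95)}
  {x34, x35, x36} × {96} = {(x34,96), (x35,96), (x36,96)}
  {x34, x35, x36} × {95, 96} = {(x34,95), (x34,96), (x35,95), (x35,96), (x36,95), (x36,96)}
These 7 distinct sets form the basis B.
Close under arbitrary unions to get τ_{X×Y}; counting gives |τ_{X×Y}| = 9.


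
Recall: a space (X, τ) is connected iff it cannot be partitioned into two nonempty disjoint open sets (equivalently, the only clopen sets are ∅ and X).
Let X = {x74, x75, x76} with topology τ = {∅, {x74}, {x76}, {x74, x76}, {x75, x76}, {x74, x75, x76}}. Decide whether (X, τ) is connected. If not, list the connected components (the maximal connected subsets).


(X, τ) is disconnected; components = [{x74}, {x75, x76}].

Find clopen sets (U ∈ τ with X ∖ U ∈ τ):
  U = ∅, X ∖ U = {x74, x75, x76} — both open, so U is clopen.
  U = {x74}, X ∖ U = {x75, x76} — both open, so U is clopen.
  U = {x75, x76}, X ∖ U = {x74} — both open, so U is clopen.
  U = {x74, x75, x76}, X ∖ U = ∅ — both open, so U is clopen.
Nontrivial clopen(s) exist: e.g. {x75, x76}. So (X, τ) is disconnected.
Compute connected components by grouping points that agree on all clopens:
  component: {x74}
  component: {x75, x76}


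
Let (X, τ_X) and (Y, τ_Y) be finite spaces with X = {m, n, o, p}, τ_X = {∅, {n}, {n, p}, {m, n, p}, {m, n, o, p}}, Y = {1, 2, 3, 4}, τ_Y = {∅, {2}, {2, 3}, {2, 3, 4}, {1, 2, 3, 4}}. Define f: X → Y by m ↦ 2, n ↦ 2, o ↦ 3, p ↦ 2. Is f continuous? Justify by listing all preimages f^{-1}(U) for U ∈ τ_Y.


f IS continuous.

Compute f^{-1}(U) for each U ∈ τ_Y:
  U = ∅: f^{-1}(U) = ∅ ∈ τ_X ✓.
  U = {2}: f^{-1}(U) = {m, n, p} ∈ τ_X ✓.
  U = {2, 3}: f^{-1}(U) = {m, n, o, p} ∈ τ_X ✓.
  U = {2, 3, 4}: f^{-1}(U) = {m, n, o, p} ∈ τ_X ✓.
  U = {1, 2, 3, 4}: f^{-1}(U) = {m, n, o, p} ∈ τ_X ✓.
Every preimage lies in τ_X, so f IS continuous.


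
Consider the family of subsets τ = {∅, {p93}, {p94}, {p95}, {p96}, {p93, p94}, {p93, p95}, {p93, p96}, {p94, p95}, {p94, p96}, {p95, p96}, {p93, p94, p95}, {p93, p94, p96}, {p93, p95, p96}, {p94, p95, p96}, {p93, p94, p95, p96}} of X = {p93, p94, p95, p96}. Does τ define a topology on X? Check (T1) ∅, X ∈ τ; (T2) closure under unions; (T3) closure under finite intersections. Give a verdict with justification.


τ IS a topology on X.

Axiom (T1): ∅ ∈ τ? Yes; X ∈ τ? Yes.
Axiom (T2/T3): check pairwise unions and intersections of members of τ.
All pairwise intersections and unions checked — each lies in τ. Therefore τ satisfies (T1), (T2), (T3): it IS a topology on X.


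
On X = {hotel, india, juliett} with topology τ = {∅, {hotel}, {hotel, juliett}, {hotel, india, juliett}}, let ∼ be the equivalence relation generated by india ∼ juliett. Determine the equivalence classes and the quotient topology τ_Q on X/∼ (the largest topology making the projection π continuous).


X/∼ = {[hotel], [india=juliett]}; |τ_Q| = 3.

Equivalence classes: [hotel], [india=juliett].
Quotient map π: X → X/∼ sends hotel ↦ [hotel], india ↦ [india=juliett], juliett ↦ [india=juliett].
For each subset V ⊆ X/∼, compute π^{-1}(V) ⊆ X and check whether π^{-1}(V) ∈ τ. V is open in τ_Q iff π^{-1}(V) ∈ τ.
  V = {}: π^{-1}(V) = ∅ ∈ τ ✓.
  V = {[hotel]}: π^{-1}(V) = {hotel} ∈ τ ✓.
  V = {[india=juliett]}: π^{-1}(V) = {india, juliett} ∉ τ ✗.
  V = {[hotel], [india=juliett]}: π^{-1}(V) = {hotel, india, juliett} ∈ τ ✓.
Open sets in the quotient: τ_Q = {{}, {[hotel]}, {[hotel], [india=juliett]}} (3 elements).


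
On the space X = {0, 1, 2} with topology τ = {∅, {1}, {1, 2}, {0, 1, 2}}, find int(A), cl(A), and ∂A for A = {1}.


int(A) = {1}, cl(A) = {0, 1, 2}, ∂A = {0, 2}.

Closed sets in (X, τ) are complements of opens:
  closed(X, τ) = {∅, {0}, {0, 2}, {0, 1, 2}}.
int(A) = ⋃ {U ∈ τ : U ⊆ A}. Opens contained in A: ∅, {1}.
Taking the union of these: int(A) = {1}.
cl(A) = ⋂ {C closed : A ⊆ C}. Closed sets containing A: {0, 1, 2}.
Intersecting these: cl(A) = {0, 1, 2}.
∂A = cl(A) ∖ int(A) = {0, 1, 2} ∖ {1} = {0, 2}.


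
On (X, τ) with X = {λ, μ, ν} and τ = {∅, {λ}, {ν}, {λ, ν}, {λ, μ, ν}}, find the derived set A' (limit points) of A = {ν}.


A' = {μ}

For each x ∈ X, list the open sets U ∈ τ with x ∈ U, then check whether U ∩ (A ∖ {x}) ≠ ∅ for every such U.
  x = λ: open {λ} ∋ x has {λ} ∩ (A ∖ {λ}) = ∅, so x is NOT a limit point.
  x = μ: opens ∋ x are {λ, μ, ν}; each meets A ∖ {μ}, so x IS a limit point.
  x = ν: open {ν} ∋ x has {ν} ∩ (A ∖ {ν}) = ∅, so x is NOT a limit point.
Collecting: A' = {μ}.


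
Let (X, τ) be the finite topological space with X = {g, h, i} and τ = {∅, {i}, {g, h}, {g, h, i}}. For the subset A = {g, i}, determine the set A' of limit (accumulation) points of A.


A' = {h}

For each x ∈ X, list the open sets U ∈ τ with x ∈ U, then check whether U ∩ (A ∖ {x}) ≠ ∅ for every such U.
  x = g: open {g, h} ∋ x has {g, h} ∩ (A ∖ {g}) = ∅, so x is NOT a limit point.
  x = h: opens ∋ x are {g, h}, {g, h, i}; each meets A ∖ {h}, so x IS a limit point.
  x = i: open {i} ∋ x has {i} ∩ (A ∖ {i}) = ∅, so x is NOT a limit point.
Collecting: A' = {h}.


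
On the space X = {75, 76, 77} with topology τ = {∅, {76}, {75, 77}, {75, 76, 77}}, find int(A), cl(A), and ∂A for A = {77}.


int(A) = ∅, cl(A) = {75, 77}, ∂A = {75, 77}.

Closed sets in (X, τ) are complements of opens:
  closed(X, τ) = {∅, {76}, {75, 77}, {75, 76, 77}}.
int(A) = ⋃ {U ∈ τ : U ⊆ A}. Opens contained in A: ∅.
Taking the union of these: int(A) = ∅.
cl(A) = ⋂ {C closed : A ⊆ C}. Closed sets containing A: {75, 77}, {75, 76, 77}.
Intersecting these: cl(A) = {75, 77}.
∂A = cl(A) ∖ int(A) = {75, 77} ∖ ∅ = {75, 77}.


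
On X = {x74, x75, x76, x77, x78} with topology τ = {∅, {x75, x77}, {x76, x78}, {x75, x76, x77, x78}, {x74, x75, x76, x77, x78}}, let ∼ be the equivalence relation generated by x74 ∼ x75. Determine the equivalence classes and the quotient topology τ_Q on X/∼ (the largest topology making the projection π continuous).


X/∼ = {[x74=x75], [x76], [x77], [x78]}; |τ_Q| = 3.

Equivalence classes: [x74=x75], [x76], [x77], [x78].
Quotient map π: X → X/∼ sends x74 ↦ [x74=x75], x75 ↦ [x74=x75], x76 ↦ [x76], x77 ↦ [x77], x78 ↦ [x78].
For each subset V ⊆ X/∼, compute π^{-1}(V) ⊆ X and check whether π^{-1}(V) ∈ τ. V is open in τ_Q iff π^{-1}(V) ∈ τ.
  V = {}: π^{-1}(V) = ∅ ∈ τ ✓.
  V = {[x74=x75]}: π^{-1}(V) = {x74, x75} ∉ τ ✗.
  V = {[x76]}: π^{-1}(V) = {x76} ∉ τ ✗.
  V = {[x74=x75], [x76]}: π^{-1}(V) = {x74, x75, x76} ∉ τ ✗.
  V = {[x77]}: π^{-1}(V) = {x77} ∉ τ ✗.
  V = {[x74=x75], [x77]}: π^{-1}(V) = {x74, x75, x77} ∉ τ ✗.
  V = {[x76], [x77]}: π^{-1}(V) = {x76, x77} ∉ τ ✗.
  V = {[x74=x75], [x76], [x77]}: π^{-1}(V) = {x74, x75, x76, x77} ∉ τ ✗.
  V = {[x78]}: π^{-1}(V) = {x78} ∉ τ ✗.
  V = {[x74=x75], [x78]}: π^{-1}(V) = {x74, x75, x78} ∉ τ ✗.
  V = {[x76], [x78]}: π^{-1}(V) = {x76, x78} ∈ τ ✓.
  V = {[x74=x75], [x76], [x78]}: π^{-1}(V) = {x74, x75, x76, x78} ∉ τ ✗.
  V = {[x77], [x78]}: π^{-1}(V) = {x77, x78} ∉ τ ✗.
  V = {[x74=x75], [x77], [x78]}: π^{-1}(V) = {x74, x75, x77, x78} ∉ τ ✗.
  V = {[x76], [x77], [x78]}: π^{-1}(V) = {x76, x77, x78} ∉ τ ✗.
  V = {[x74=x75], [x76], [x77], [x78]}: π^{-1}(V) = {x74, x75, x76, x77, x78} ∈ τ ✓.
Open sets in the quotient: τ_Q = {{}, {[x76], [x78]}, {[x74=x75], [x76], [x77], [x78]}} (3 elements).


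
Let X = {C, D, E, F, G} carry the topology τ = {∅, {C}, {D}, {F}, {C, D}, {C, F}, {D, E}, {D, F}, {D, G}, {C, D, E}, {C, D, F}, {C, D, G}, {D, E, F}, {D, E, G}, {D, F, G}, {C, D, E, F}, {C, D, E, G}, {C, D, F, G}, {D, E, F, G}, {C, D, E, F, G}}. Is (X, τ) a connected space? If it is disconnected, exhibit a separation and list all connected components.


(X, τ) is disconnected; components = [{C}, {F}, {D, E, G}].

Find clopen sets (U ∈ τ with X ∖ U ∈ τ):
  U = ∅, X ∖ U = {C, D, E, F, G} — both open, so U is clopen.
  U = {C}, X ∖ U = {D, E, F, G} — both open, so U is clopen.
  U = {F}, X ∖ U = {C, D, E, G} — both open, so U is clopen.
  U = {C, F}, X ∖ U = {D, E, G} — both open, so U is clopen.
  U = {D, E, G}, X ∖ U = {C, F} — both open, so U is clopen.
  U = {C, D, E, G}, X ∖ U = {F} — both open, so U is clopen.
  U = {D, E, F, G}, X ∖ U = {C} — both open, so U is clopen.
  U = {C, D, E, F, G}, X ∖ U = ∅ — both open, so U is clopen.
Nontrivial clopen(s) exist: e.g. {D, E, G}. So (X, τ) is disconnected.
Compute connected components by grouping points that agree on all clopens:
  component: {C}
  component: {F}
  component: {D, E, G}


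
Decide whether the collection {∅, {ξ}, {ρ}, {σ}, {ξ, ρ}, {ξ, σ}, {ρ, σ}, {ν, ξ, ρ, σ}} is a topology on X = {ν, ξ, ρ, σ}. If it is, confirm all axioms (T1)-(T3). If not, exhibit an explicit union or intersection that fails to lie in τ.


τ is NOT a topology on X.

Axiom (T1): ∅ ∈ τ? Yes; X ∈ τ? Yes.
Axiom (T2/T3): check pairwise unions and intersections of members of τ.
Counterexample for (T2): {ξ} ∪ {ρ, σ} = {ξ, ρ, σ} ∉ τ. Therefore τ is NOT a topology.


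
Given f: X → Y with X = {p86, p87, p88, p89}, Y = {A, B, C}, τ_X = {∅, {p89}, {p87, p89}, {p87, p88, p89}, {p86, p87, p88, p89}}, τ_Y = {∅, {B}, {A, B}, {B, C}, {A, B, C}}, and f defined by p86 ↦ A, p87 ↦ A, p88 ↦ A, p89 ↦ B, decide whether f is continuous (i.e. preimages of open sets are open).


f IS continuous.

Compute f^{-1}(U) for each U ∈ τ_Y:
  U = ∅: f^{-1}(U) = ∅ ∈ τ_X ✓.
  U = {B}: f^{-1}(U) = {p89} ∈ τ_X ✓.
  U = {A, B}: f^{-1}(U) = {p86, p87, p88, p89} ∈ τ_X ✓.
  U = {B, C}: f^{-1}(U) = {p89} ∈ τ_X ✓.
  U = {A, B, C}: f^{-1}(U) = {p86, p87, p88, p89} ∈ τ_X ✓.
Every preimage lies in τ_X, so f IS continuous.


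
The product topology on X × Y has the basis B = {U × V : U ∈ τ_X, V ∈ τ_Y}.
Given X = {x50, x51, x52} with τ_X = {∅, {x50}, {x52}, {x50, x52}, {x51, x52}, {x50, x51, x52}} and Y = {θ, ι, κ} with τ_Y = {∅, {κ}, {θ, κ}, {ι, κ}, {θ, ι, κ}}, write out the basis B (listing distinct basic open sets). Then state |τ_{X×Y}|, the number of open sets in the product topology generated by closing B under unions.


Basis B = {∅ × ∅, {x50} × {κ}, {x52} × {κ}, {x50} × {θ, κ}, {x50} × {ι, κ}, {x50, x52} × {κ}, {x51, x52} × {κ}, {x52} × {θ, κ}, {x52} × {ι, κ}, {x50} × {θ, ι, κ}, {x50, x51, x52} × {κ}, {x52} × {θ, ι, κ}, {x50, x52} × {θ, κ}, {x50, x52} × {ι, κ}, {x51, x52} × {θ, κ}, {x51, x52} × {ι, κ}, {x50, x52} × {θ, ι, κ}, {x50, x51, x52} × {θ, κ}, {x50, x51, x52} × {ι, κ}, {x51, x52} × {θ, ι, κ}, {x50, x51, x52} × {θ, ι, κ}}; |τ_{X×Y}| = 70.

Enumerate products U × V with U ∈ τ_X, V ∈ τ_Y (deduplicated):
  ∅ × ∅ = {} (∅)
  {x50} × {κ} = {(x50,κ)}
  {x52} × {κ} = {(x52,κ)}
  {x50} × {θ, κ} = {(x50,θ), (x50,κ)}
  {x50} × {ι, κ} = {(x50,ι), (x50,κ)}
  {x50, x52} × {κ} = {(x50,κ), (x52,κ)}
  {x51, x52} × {κ} = {(x51,κ), (x52,κ)}
  {x52} × {θ, κ} = {(x52,θ), (x52,κ)}
  {x52} × {ι, κ} = {(x52,ι), (x52,κ)}
  {x50} × {θ, ι, κ} = {(x50,θ), (x50,ι), (x50,κ)}
  {x50, x51, x52} × {κ} = {(x50,κ), (x51,κ), (x52,κ)}
  {x52} × {θ, ι, κ} = {(x52,θ), (x52,ι), (x52,κ)}
  {x50, x52} × {θ, κ} = {(x50,θ), (x50,κ), (x52,θ), (x52,κ)}
  {x50, x52} × {ι, κ} = {(x50,ι), (x50,κ), (x52,ι), (x52,κ)}
  {x51, x52} × {θ, κ} = {(x51,θ), (x51,κ), (x52,θ), (x52,κ)}
  {x51, x52} × {ι, κ} = {(x51,ι), (x51,κ), (x52,ι), (x52,κ)}
  {x50, x52} × {θ, ι, κ} = {(x50,θ), (x50,ι), (x50,κ), (x52,θ), (x52,ι), (x52,κ)}
  {x50, x51, x52} × {θ, κ} = {(x50,θ), (x50,κ), (x51,θ), (x51,κ), (x52,θ), (x52,κ)}
  {x50, x51, x52} × {ι, κ} = {(x50,ι), (x50,κ), (x51,ι), (x51,κ), (x52,ι), (x52,κ)}
  {x51, x52} × {θ, ι, κ} = {(x51,θ), (x51,ι), (x51,κ), (x52,θ), (x52,ι), (x52,κ)}
  {x50, x51, x52} × {θ, ι, κ} = {(x50,θ), (x50,ι), (x50,κ), (x51,θ), (x51,ι), (x51,κ), (x52,θ), (x52,ι), (x52,κ)}
These 21 distinct sets form the basis B.
Close under arbitrary unions to get τ_{X×Y}; counting gives |τ_{X×Y}| = 70.


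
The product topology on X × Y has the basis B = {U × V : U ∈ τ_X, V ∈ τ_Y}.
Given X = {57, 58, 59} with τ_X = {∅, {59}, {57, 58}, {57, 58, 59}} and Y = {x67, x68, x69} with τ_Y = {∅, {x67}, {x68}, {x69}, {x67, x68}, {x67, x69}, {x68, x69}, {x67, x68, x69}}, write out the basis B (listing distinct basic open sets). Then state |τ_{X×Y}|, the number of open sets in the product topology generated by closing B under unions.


Basis B = {∅ × ∅, {59} × {x67}, {59} × {x68}, {59} × {x69}, {57, 58} × {x67}, {57, 58} × {x68}, {57, 58} × {x69}, {59} × {x67, x68}, {59} × {x67, x69}, {59} × {x68, x69}, {57, 58, 59} × {x67}, {57, 58, 59} × {x68}, {57, 58, 59} × {x69}, {59} × {x67, x68, x69}, {57, 58} × {x67, x68}, {57, 58} × {x67, x69}, {57, 58} × {x68, x69}, {57, 58} × {x67, x68, x69}, {57, 58, 59} × {x67, x68}, {57, 58, 59} × {x67, x69}, {57, 58, 59} × {x68, x69}, {57, 58, 59} × {x67, x68, x69}}; |τ_{X×Y}| = 64.

Enumerate products U × V with U ∈ τ_X, V ∈ τ_Y (deduplicated):
  ∅ × ∅ = {} (∅)
  {59} × {x67} = {(59,x67)}
  {59} × {x68} = {(59,x68)}
  {59} × {x69} = {(59,x69)}
  {57, 58} × {x67} = {(57,x67), (58,x67)}
  {57, 58} × {x68} = {(57,x68), (58,x68)}
  {57, 58} × {x69} = {(57,x69), (58,x69)}
  {59} × {x67, x68} = {(59,x67), (59,x68)}
  {59} × {x67, x69} = {(59,x67), (59,x69)}
  {59} × {x68, x69} = {(59,x68), (59,x69)}
  {57, 58, 59} × {x67} = {(57,x67), (58,x67), (59,x67)}
  {57, 58, 59} × {x68} = {(57,x68), (58,x68), (59,x68)}
  {57, 58, 59} × {x69} = {(57,x69), (58,x69), (59,x69)}
  {59} × {x67, x68, x69} = {(59,x67), (59,x68), (59,x69)}
  {57, 58} × {x67, x68} = {(57,x67), (57,x68), (58,x67), (58,x68)}
  {57, 58} × {x67, x69} = {(57,x67), (57,x69), (58,x67), (58,x69)}
  {57, 58} × {x68, x69} = {(57,x68), (57,x69), (58,x68), (58,x69)}
  {57, 58} × {x67, x68, x69} = {(57,x67), (57,x68), (57,x69), (58,x67), (58,x68), (58,x69)}
  {57, 58, 59} × {x67, x68} = {(57,x67), (57,x68), (58,x67), (58,x68), (59,x67), (59,x68)}
  {57, 58, 59} × {x67, x69} = {(57,x67), (57,x69), (58,x67), (58,x69), (59,x67), (59,x69)}
  {57, 58, 59} × {x68, x69} = {(57,x68), (57,x69), (58,x68), (58,x69), (59,x68), (59,x69)}
  {57, 58, 59} × {x67, x68, x69} = {(57,x67), (57,x68), (57,x69), (58,x67), (58,x68), (58,x69), (59,x67), (59,x68), (59,x69)}
These 22 distinct sets form the basis B.
Close under arbitrary unions to get τ_{X×Y}; counting gives |τ_{X×Y}| = 64.


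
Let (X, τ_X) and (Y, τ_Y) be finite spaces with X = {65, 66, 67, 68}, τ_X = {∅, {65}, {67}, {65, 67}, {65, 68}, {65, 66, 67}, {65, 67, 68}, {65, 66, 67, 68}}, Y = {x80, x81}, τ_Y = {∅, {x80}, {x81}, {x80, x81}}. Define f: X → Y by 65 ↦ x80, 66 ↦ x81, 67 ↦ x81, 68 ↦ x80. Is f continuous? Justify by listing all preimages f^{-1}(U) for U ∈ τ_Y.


f is NOT continuous.

Compute f^{-1}(U) for each U ∈ τ_Y:
  U = ∅: f^{-1}(U) = ∅ ∈ τ_X ✓.
  U = {x80}: f^{-1}(U) = {65, 68} ∈ τ_X ✓.
  U = {x81}: f^{-1}(U) = {66, 67} ∉ τ_X ✗.
  U = {x80, x81}: f^{-1}(U) = {65, 66, 67, 68} ∈ τ_X ✓.
Found U = {x81} with f^{-1}(U) = {66, 67} not in τ_X. Therefore f is NOT continuous.


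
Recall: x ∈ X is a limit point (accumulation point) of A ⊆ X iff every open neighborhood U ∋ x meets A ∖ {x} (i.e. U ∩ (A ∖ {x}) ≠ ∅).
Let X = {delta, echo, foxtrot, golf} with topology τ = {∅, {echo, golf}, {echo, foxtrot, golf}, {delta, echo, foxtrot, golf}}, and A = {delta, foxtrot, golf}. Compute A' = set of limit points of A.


A' = {delta, echo, foxtrot}

For each x ∈ X, list the open sets U ∈ τ with x ∈ U, then check whether U ∩ (A ∖ {x}) ≠ ∅ for every such U.
  x = delta: opens ∋ x are {delta, echo, foxtrot, golf}; each meets A ∖ {delta}, so x IS a limit point.
  x = echo: opens ∋ x are {echo, golf}, {echo, foxtrot, golf}, {delta, echo, foxtrot, golf}; each meets A ∖ {echo}, so x IS a limit point.
  x = foxtrot: opens ∋ x are {echo, foxtrot, golf}, {delta, echo, foxtrot, golf}; each meets A ∖ {foxtrot}, so x IS a limit point.
  x = golf: open {echo, golf} ∋ x has {echo, golf} ∩ (A ∖ {golf}) = ∅, so x is NOT a limit point.
Collecting: A' = {delta, echo, foxtrot}.


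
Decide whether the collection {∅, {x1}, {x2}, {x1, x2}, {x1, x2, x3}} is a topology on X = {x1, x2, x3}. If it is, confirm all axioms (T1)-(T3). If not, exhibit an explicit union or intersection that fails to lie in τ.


τ IS a topology on X.

Axiom (T1): ∅ ∈ τ? Yes; X ∈ τ? Yes.
Axiom (T2/T3): check pairwise unions and intersections of members of τ.
All pairwise intersections and unions checked — each lies in τ. Therefore τ satisfies (T1), (T2), (T3): it IS a topology on X.


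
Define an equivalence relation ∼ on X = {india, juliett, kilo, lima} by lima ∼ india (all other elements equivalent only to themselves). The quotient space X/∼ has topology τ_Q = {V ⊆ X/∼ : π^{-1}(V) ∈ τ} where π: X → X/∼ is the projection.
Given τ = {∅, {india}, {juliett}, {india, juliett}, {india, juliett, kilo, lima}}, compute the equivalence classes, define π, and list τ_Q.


X/∼ = {[india=lima], [juliett], [kilo]}; |τ_Q| = 3.

Equivalence classes: [india=lima], [juliett], [kilo].
Quotient map π: X → X/∼ sends india ↦ [india=lima], juliett ↦ [juliett], kilo ↦ [kilo], lima ↦ [india=lima].
For each subset V ⊆ X/∼, compute π^{-1}(V) ⊆ X and check whether π^{-1}(V) ∈ τ. V is open in τ_Q iff π^{-1}(V) ∈ τ.
  V = {}: π^{-1}(V) = ∅ ∈ τ ✓.
  V = {[india=lima]}: π^{-1}(V) = {india, lima} ∉ τ ✗.
  V = {[juliett]}: π^{-1}(V) = {juliett} ∈ τ ✓.
  V = {[india=lima], [juliett]}: π^{-1}(V) = {india, juliett, lima} ∉ τ ✗.
  V = {[kilo]}: π^{-1}(V) = {kilo} ∉ τ ✗.
  V = {[india=lima], [kilo]}: π^{-1}(V) = {india, kilo, lima} ∉ τ ✗.
  V = {[juliett], [kilo]}: π^{-1}(V) = {juliett, kilo} ∉ τ ✗.
  V = {[india=lima], [juliett], [kilo]}: π^{-1}(V) = {india, juliett, kilo, lima} ∈ τ ✓.
Open sets in the quotient: τ_Q = {{}, {[juliett]}, {[india=lima], [juliett], [kilo]}} (3 elements).


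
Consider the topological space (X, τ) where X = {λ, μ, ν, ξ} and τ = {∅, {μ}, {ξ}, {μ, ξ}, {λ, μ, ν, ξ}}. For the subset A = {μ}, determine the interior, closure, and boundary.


int(A) = {μ}, cl(A) = {λ, μ, ν}, ∂A = {λ, ν}.

Closed sets in (X, τ) are complements of opens:
  closed(X, τ) = {∅, {λ, ν}, {λ, μ, ν}, {λ, ν, ξ}, {λ, μ, ν, ξ}}.
int(A) = ⋃ {U ∈ τ : U ⊆ A}. Opens contained in A: ∅, {μ}.
Taking the union of these: int(A) = {μ}.
cl(A) = ⋂ {C closed : A ⊆ C}. Closed sets containing A: {λ, μ, ν}, {λ, μ, ν, ξ}.
Intersecting these: cl(A) = {λ, μ, ν}.
∂A = cl(A) ∖ int(A) = {λ, μ, ν} ∖ {μ} = {λ, ν}.


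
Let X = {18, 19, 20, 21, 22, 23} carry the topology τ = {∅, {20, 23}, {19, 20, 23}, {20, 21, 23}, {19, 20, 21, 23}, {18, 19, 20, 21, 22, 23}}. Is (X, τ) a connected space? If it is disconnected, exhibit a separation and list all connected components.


(X, τ) is connected.

Find clopen sets (U ∈ τ with X ∖ U ∈ τ):
  U = ∅, X ∖ U = {18, 19, 20, 21, 22, 23} — both open, so U is clopen.
  U = {18, 19, 20, 21, 22, 23}, X ∖ U = ∅ — both open, so U is clopen.
Only trivial clopens (∅ and X) exist, so (X, τ) is connected.
Compute connected components by grouping points that agree on all clopens:
  component: {18, 19, 20, 21, 22, 23}


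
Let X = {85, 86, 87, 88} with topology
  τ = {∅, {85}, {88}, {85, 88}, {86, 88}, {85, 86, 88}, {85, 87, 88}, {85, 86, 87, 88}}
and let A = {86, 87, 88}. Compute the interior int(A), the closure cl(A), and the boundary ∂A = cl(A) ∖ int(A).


int(A) = {86, 88}, cl(A) = {86, 87, 88}, ∂A = {87}.

Closed sets in (X, τ) are complements of opens:
  closed(X, τ) = {∅, {86}, {87}, {85, 87}, {86, 87}, {85, 86, 87}, {86, 87, 88}, {85, 86, 87, 88}}.
int(A) = ⋃ {U ∈ τ : U ⊆ A}. Opens contained in A: ∅, {88}, {86, 88}.
Taking the union of these: int(A) = {86, 88}.
cl(A) = ⋂ {C closed : A ⊆ C}. Closed sets containing A: {86, 87, 88}, {85, 86, 87, 88}.
Intersecting these: cl(A) = {86, 87, 88}.
∂A = cl(A) ∖ int(A) = {86, 87, 88} ∖ {86, 88} = {87}.


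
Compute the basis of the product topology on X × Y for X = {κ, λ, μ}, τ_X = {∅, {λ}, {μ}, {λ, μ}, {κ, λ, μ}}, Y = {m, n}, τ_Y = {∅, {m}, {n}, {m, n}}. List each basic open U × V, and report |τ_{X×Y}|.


Basis B = {∅ × ∅, {λ} × {m}, {λ} × {n}, {μ} × {m}, {μ} × {n}, {λ} × {m, n}, {λ, μ} × {m}, {λ, μ} × {n}, {μ} × {m, n}, {κ, λ, μ} × {m}, {κ, λ, μ} × {n}, {λ, μ} × {m, n}, {κ, λ, μ} × {m, n}}; |τ_{X×Y}| = 25.

Enumerate products U × V with U ∈ τ_X, V ∈ τ_Y (deduplicated):
  ∅ × ∅ = {} (∅)
  {λ} × {m} = {(λ,m)}
  {λ} × {n} = {(λ,n)}
  {μ} × {m} = {(μ,m)}
  {μ} × {n} = {(μ,n)}
  {λ} × {m, n} = {(λ,m), (λ,n)}
  {λ, μ} × {m} = {(λ,m), (μ,m)}
  {λ, μ} × {n} = {(λ,n), (μ,n)}
  {μ} × {m, n} = {(μ,m), (μ,n)}
  {κ, λ, μ} × {m} = {(κ,m), (λ,m), (μ,m)}
  {κ, λ, μ} × {n} = {(κ,n), (λ,n), (μ,n)}
  {λ, μ} × {m, n} = {(λ,m), (λ,n), (μ,m), (μ,n)}
  {κ, λ, μ} × {m, n} = {(κ,m), (κ,n), (λ,m), (λ,n), (μ,m), (μ,n)}
These 13 distinct sets form the basis B.
Close under arbitrary unions to get τ_{X×Y}; counting gives |τ_{X×Y}| = 25.


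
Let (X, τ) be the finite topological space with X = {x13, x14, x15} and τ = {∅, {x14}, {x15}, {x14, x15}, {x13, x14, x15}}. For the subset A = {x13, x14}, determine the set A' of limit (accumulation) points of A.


A' = {x13}

For each x ∈ X, list the open sets U ∈ τ with x ∈ U, then check whether U ∩ (A ∖ {x}) ≠ ∅ for every such U.
  x = x13: opens ∋ x are {x13, x14, x15}; each meets A ∖ {x13}, so x IS a limit point.
  x = x14: open {x14} ∋ x has {x14} ∩ (A ∖ {x14}) = ∅, so x is NOT a limit point.
  x = x15: open {x15} ∋ x has {x15} ∩ (A ∖ {x15}) = ∅, so x is NOT a limit point.
Collecting: A' = {x13}.


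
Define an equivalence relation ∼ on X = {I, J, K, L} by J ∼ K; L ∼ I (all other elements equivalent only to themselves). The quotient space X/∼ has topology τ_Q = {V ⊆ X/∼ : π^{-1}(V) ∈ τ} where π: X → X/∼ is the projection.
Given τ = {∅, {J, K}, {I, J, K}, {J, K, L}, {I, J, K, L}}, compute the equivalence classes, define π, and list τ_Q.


X/∼ = {[I=L], [J=K]}; |τ_Q| = 3.

Equivalence classes: [I=L], [J=K].
Quotient map π: X → X/∼ sends I ↦ [I=L], J ↦ [J=K], K ↦ [J=K], L ↦ [I=L].
For each subset V ⊆ X/∼, compute π^{-1}(V) ⊆ X and check whether π^{-1}(V) ∈ τ. V is open in τ_Q iff π^{-1}(V) ∈ τ.
  V = {}: π^{-1}(V) = ∅ ∈ τ ✓.
  V = {[I=L]}: π^{-1}(V) = {I, L} ∉ τ ✗.
  V = {[J=K]}: π^{-1}(V) = {J, K} ∈ τ ✓.
  V = {[I=L], [J=K]}: π^{-1}(V) = {I, J, K, L} ∈ τ ✓.
Open sets in the quotient: τ_Q = {{}, {[J=K]}, {[I=L], [J=K]}} (3 elements).


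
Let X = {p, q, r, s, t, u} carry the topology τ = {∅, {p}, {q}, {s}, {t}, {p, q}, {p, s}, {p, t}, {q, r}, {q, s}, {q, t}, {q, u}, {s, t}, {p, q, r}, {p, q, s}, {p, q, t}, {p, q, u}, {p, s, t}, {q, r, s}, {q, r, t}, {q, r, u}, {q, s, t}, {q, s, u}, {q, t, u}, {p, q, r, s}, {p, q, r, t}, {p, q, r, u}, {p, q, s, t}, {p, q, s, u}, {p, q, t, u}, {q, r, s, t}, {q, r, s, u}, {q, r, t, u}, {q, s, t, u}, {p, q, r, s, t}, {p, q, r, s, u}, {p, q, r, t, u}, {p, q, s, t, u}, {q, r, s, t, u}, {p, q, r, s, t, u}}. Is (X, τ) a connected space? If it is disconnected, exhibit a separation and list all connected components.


(X, τ) is disconnected; components = [{p}, {s}, {t}, {q, r, u}].

Find clopen sets (U ∈ τ with X ∖ U ∈ τ):
  U = ∅, X ∖ U = {p, q, r, s, t, u} — both open, so U is clopen.
  U = {p}, X ∖ U = {q, r, s, t, u} — both open, so U is clopen.
  U = {s}, X ∖ U = {p, q, r, t, u} — both open, so U is clopen.
  U = {t}, X ∖ U = {p, q, r, s, u} — both open, so U is clopen.
  U = {p, s}, X ∖ U = {q, r, t, u} — both open, so U is clopen.
  U = {p, t}, X ∖ U = {q, r, s, u} — both open, so U is clopen.
  U = {s, t}, X ∖ U = {p, q, r, u} — both open, so U is clopen.
  U = {p, s, t}, X ∖ U = {q, r, u} — both open, so U is clopen.
  U = {q, r, u}, X ∖ U = {p, s, t} — both open, so U is clopen.
  U = {p, q, r, u}, X ∖ U = {s, t} — both open, so U is clopen.
  U = {q, r, s, u}, X ∖ U = {p, t} — both open, so U is clopen.
  U = {q, r, t, u}, X ∖ U = {p, s} — both open, so U is clopen.
  U = {p, q, r, s, u}, X ∖ U = {t} — both open, so U is clopen.
  U = {p, q, r, t, u}, X ∖ U = {s} — both open, so U is clopen.
  U = {q, r, s, t, u}, X ∖ U = {p} — both open, so U is clopen.
  U = {p, q, r, s, t, u}, X ∖ U = ∅ — both open, so U is clopen.
Nontrivial clopen(s) exist: e.g. {t}. So (X, τ) is disconnected.
Compute connected components by grouping points that agree on all clopens:
  component: {p}
  component: {s}
  component: {t}
  component: {q, r, u}
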